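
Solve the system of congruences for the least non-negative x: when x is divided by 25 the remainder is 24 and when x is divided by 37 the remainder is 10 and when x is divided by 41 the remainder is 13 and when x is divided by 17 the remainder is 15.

From x ≡ 24 (mod 25) write x = 24 + 25t. Substituting into x ≡ 10 (mod 37) gives 25t ≡ 23 (mod 37), and since 25⁻¹ ≡ 3 (mod 37), t ≡ 32. Hence x ≡ 24 + 25·32 = 824 (mod 925).
From x ≡ 824 (mod 925) write x = 824 + 925t. Substituting into x ≡ 13 (mod 41) gives 925t ≡ 9 (mod 41), and since 23⁻¹ ≡ 25 (mod 41), t ≡ 20. Hence x ≡ 824 + 925·20 = 19324 (mod 37925).
From x ≡ 19324 (mod 37925) write x = 19324 + 37925t. Substituting into x ≡ 15 (mod 17) gives 37925t ≡ 3 (mod 17), and since 15⁻¹ ≡ 8 (mod 17), t ≡ 7. Hence x ≡ 19324 + 37925·7 = 284799 (mod 644725).

284799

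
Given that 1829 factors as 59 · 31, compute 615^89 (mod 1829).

Mod 59: 615 ≡ 25; by Fermat, exponent reduces to 89 mod 58 = 31; 25^31 ≡ 35 (mod 59).
Mod 31: 615 ≡ 26; by Fermat, exponent reduces to 89 mod 30 = 29; 26^29 ≡ 6 (mod 31).
Combine by CRT: x ≡ 35 (mod 59), x ≡ 6 (mod 31) ⇒ x ≡ 1215 (mod 1829).

1215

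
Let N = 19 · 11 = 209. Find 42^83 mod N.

168

Mod 19: 42 ≡ 4; by Fermat, exponent reduces to 83 mod 18 = 11; 4^11 ≡ 16 (mod 19).
Mod 11: 42 ≡ 9; by Fermat, exponent reduces to 83 mod 10 = 3; 9^3 ≡ 3 (mod 11).
Combine by CRT: x ≡ 16 (mod 19), x ≡ 3 (mod 11) ⇒ x ≡ 168 (mod 209).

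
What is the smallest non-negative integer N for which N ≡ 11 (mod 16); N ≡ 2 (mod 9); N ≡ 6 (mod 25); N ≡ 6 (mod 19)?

The moduli are pairwise coprime; M = 16·9·25·19 = 68400.
M/16 = 4275; 4275 ≡ 3 (mod 16); 3·11 ≡ 1, so inverse 11.
M/9 = 7600; 7600 ≡ 4 (mod 9); 4·7 ≡ 1, so inverse 7.
M/25 = 2736; 2736 ≡ 11 (mod 25); 11·16 ≡ 1, so inverse 16.
M/19 = 3600; 3600 ≡ 9 (mod 19); 9·17 ≡ 1, so inverse 17.
N ≡ 11·4275·11 + 2·7600·7 + 6·2736·16 + 6·3600·17 = 1253531.
1253531 mod 68400 = 22331.

22331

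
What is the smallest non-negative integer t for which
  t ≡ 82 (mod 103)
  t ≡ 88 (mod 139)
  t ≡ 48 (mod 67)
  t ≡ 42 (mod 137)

95783181

From t ≡ 82 (mod 103) write t = 82 + 103s. Substituting into t ≡ 88 (mod 139) gives 103s ≡ 6 (mod 139), and since 103⁻¹ ≡ 27 (mod 139), s ≡ 23. Hence t ≡ 82 + 103·23 = 2451 (mod 14317).
From t ≡ 2451 (mod 14317) write t = 2451 + 14317s. Substituting into t ≡ 48 (mod 67) gives 14317s ≡ 9 (mod 67), and since 46⁻¹ ≡ 51 (mod 67), s ≡ 57. Hence t ≡ 2451 + 14317·57 = 818520 (mod 959239).
From t ≡ 818520 (mod 959239) write t = 818520 + 959239s. Substituting into t ≡ 42 (mod 137) gives 959239s ≡ 97 (mod 137), and since 102⁻¹ ≡ 90 (mod 137), s ≡ 99. Hence t ≡ 818520 + 959239·99 = 95783181 (mod 131415743).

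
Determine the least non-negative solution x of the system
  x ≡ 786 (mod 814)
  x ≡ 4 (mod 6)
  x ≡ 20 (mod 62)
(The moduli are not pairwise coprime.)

55324

gcd(814, 6) = 2 and 2 | (4 − 786), so the pair is consistent; merging gives x ≡ 1600 (mod 2442), where 2442 = lcm(814, 6).
gcd(2442, 62) = 2 and 2 | (20 − 1600), so the pair is consistent; merging gives x ≡ 55324 (mod 75702), where 75702 = lcm(2442, 62).
The solution is unique modulo lcm(814, 6, 62) = 75702.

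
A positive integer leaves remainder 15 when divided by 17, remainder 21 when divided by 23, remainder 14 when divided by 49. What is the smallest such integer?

The moduli are pairwise coprime; N = 17·23·49 = 19159.
N/17 = 1127; 1127 ≡ 5 (mod 17); 5·7 ≡ 1, so inverse 7.
N/23 = 833; 833 ≡ 5 (mod 23); 5·14 ≡ 1, so inverse 14.
N/49 = 391; 391 ≡ 48 (mod 49); 48·48 ≡ 1, so inverse 48.
x ≡ 15·1127·7 + 21·833·14 + 14·391·48 = 625989.
625989 mod 19159 = 12901.

12901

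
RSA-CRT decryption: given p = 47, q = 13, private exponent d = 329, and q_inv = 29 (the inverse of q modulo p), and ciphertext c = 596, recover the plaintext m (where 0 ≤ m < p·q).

7

d_p = d mod (p−1) = 329 mod 46 = 7; d_q = d mod (q−1) = 5.
m₁ = c^(d_p) mod p: c ≡ 32 (mod 47), and 32^7 mod 47 = 7.
m₂ = c^(d_q) mod q: c ≡ 11 (mod 13), and 11^5 mod 13 = 7.
h = q_inv·(m₁ − m₂) mod p = 29·(7 − 7) mod 47 = 0.
m = m₂ + h·q = 7 + 0·13 = 7.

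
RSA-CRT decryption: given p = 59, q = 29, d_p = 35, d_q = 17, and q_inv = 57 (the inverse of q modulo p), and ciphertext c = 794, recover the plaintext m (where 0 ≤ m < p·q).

293

m₁ = c^(d_p) mod p: c ≡ 27 (mod 59), and 27^35 mod 59 = 57.
m₂ = c^(d_q) mod q: c ≡ 11 (mod 29), and 11^17 mod 29 = 3.
h = q_inv·(m₁ − m₂) mod p = 57·(57 − 3) mod 59 = 10.
m = m₂ + h·q = 3 + 10·29 = 293.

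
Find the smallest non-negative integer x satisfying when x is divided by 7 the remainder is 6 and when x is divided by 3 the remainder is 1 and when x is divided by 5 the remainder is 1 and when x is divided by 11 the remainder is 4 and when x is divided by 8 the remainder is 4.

3436

From x ≡ 6 (mod 7) write x = 6 + 7t. Substituting into x ≡ 1 (mod 3) gives 7t ≡ 1 (mod 3), and since 1⁻¹ ≡ 1 (mod 3), t ≡ 1. Hence x ≡ 6 + 7·1 = 13 (mod 21).
From x ≡ 13 (mod 21) write x = 13 + 21t. Substituting into x ≡ 1 (mod 5) gives 21t ≡ 3 (mod 5), and since 1⁻¹ ≡ 1 (mod 5), t ≡ 3. Hence x ≡ 13 + 21·3 = 76 (mod 105).
From x ≡ 76 (mod 105) write x = 76 + 105t. Substituting into x ≡ 4 (mod 11) gives 105t ≡ 5 (mod 11), and since 6⁻¹ ≡ 2 (mod 11), t ≡ 10. Hence x ≡ 76 + 105·10 = 1126 (mod 1155).
From x ≡ 1126 (mod 1155) write x = 1126 + 1155t. Substituting into x ≡ 4 (mod 8) gives 1155t ≡ 6 (mod 8), and since 3⁻¹ ≡ 3 (mod 8), t ≡ 2. Hence x ≡ 1126 + 1155·2 = 3436 (mod 9240).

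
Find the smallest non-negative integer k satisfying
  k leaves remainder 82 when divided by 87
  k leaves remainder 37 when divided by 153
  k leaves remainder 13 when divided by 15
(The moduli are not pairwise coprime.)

343

gcd(87, 153) = 3 and 3 | (37 − 82), so the pair is consistent; merging gives k ≡ 343 (mod 4437), where 4437 = lcm(87, 153).
gcd(4437, 15) = 3 and 3 | (13 − 343), so the pair is consistent; merging gives k ≡ 343 (mod 22185), where 22185 = lcm(4437, 15).
The solution is unique modulo lcm(87, 153, 15) = 22185.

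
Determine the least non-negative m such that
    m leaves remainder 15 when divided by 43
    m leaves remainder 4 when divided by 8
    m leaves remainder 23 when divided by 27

The moduli are pairwise coprime; N = 43·8·27 = 9288.
N/43 = 216; 216 ≡ 1 (mod 43), inverse 1.
N/8 = 1161; 1161 ≡ 1 (mod 8), inverse 1.
N/27 = 344; 344 ≡ 20 (mod 27); 20·23 ≡ 1, so inverse 23.
m ≡ 15·216·1 + 4·1161·1 + 23·344·23 = 189860.
189860 mod 9288 = 4100.

4100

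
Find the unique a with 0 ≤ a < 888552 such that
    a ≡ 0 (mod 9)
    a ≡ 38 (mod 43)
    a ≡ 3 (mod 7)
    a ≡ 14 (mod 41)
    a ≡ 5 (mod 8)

From a ≡ 0 (mod 9) write a = 0 + 9t. Substituting into a ≡ 38 (mod 43) gives 9t ≡ 38 (mod 43), and since 9⁻¹ ≡ 24 (mod 43), t ≡ 9. Hence a ≡ 0 + 9·9 = 81 (mod 387).
From a ≡ 81 (mod 387) write a = 81 + 387t. Substituting into a ≡ 3 (mod 7) gives 387t ≡ 6 (mod 7), and since 2⁻¹ ≡ 4 (mod 7), t ≡ 3. Hence a ≡ 81 + 387·3 = 1242 (mod 2709).
From a ≡ 1242 (mod 2709) write a = 1242 + 2709t. Substituting into a ≡ 14 (mod 41) gives 2709t ≡ 2 (mod 41), and since 3⁻¹ ≡ 14 (mod 41), t ≡ 28. Hence a ≡ 1242 + 2709·28 = 77094 (mod 111069).
From a ≡ 77094 (mod 111069) write a = 77094 + 111069t. Substituting into a ≡ 5 (mod 8) gives 111069t ≡ 7 (mod 8), and since 5⁻¹ ≡ 5 (mod 8), t ≡ 3. Hence a ≡ 77094 + 111069·3 = 410301 (mod 888552).

410301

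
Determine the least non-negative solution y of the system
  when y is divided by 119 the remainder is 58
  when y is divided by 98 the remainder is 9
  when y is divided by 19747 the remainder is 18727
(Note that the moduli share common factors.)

gcd(119, 98) = 7 and 7 | (9 − 58), so the pair is consistent; merging gives y ≡ 891 (mod 1666), where 1666 = lcm(119, 98).
gcd(1666, 19747) = 49 and 49 | (18727 − 891), so the pair is consistent; merging gives y ≡ 650631 (mod 671398), where 671398 = lcm(1666, 19747).
The solution is unique modulo lcm(119, 98, 19747) = 671398.

650631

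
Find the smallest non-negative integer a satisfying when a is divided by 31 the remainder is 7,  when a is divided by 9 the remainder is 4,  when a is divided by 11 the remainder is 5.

2425

The moduli are pairwise coprime; N = 31·9·11 = 3069.
N/31 = 99; 99 ≡ 6 (mod 31); 6·26 ≡ 1, so inverse 26.
N/9 = 341; 341 ≡ 8 (mod 9); 8·8 ≡ 1, so inverse 8.
N/11 = 279; 279 ≡ 4 (mod 11); 4·3 ≡ 1, so inverse 3.
a ≡ 7·99·26 + 4·341·8 + 5·279·3 = 33115.
33115 mod 3069 = 2425.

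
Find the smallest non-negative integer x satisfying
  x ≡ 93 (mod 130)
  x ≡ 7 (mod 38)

gcd(130, 38) = 2 and 2 | (7 − 93), so the pair is consistent; merging gives x ≡ 2173 (mod 2470), where 2470 = lcm(130, 38).
The solution is unique modulo lcm(130, 38) = 2470.

2173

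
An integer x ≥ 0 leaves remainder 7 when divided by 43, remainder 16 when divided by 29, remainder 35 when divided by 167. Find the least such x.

The moduli are pairwise coprime; N = 43·29·167 = 208249.
N/43 = 4843; 4843 ≡ 27 (mod 43); 27·8 ≡ 1, so inverse 8.
N/29 = 7181; 7181 ≡ 18 (mod 29); 18·21 ≡ 1, so inverse 21.
N/167 = 1247; 1247 ≡ 78 (mod 167); 78·15 ≡ 1, so inverse 15.
x ≡ 7·4843·8 + 16·7181·21 + 35·1247·15 = 3338699.
3338699 mod 208249 = 6715.

6715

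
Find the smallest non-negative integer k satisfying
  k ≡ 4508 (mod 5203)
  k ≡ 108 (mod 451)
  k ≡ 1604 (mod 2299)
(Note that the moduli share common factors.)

394733

Combine the congruences pairwise.
gcd(5203, 451) = 11 and 11 | (108 − 4508), so the pair is consistent; merging gives k ≡ 181410 (mod 213323), where 213323 = lcm(5203, 451).
gcd(213323, 2299) = 121 and 121 | (1604 − 181410), so the pair is consistent; merging gives k ≡ 394733 (mod 4053137), where 4053137 = lcm(213323, 2299).
The solution is unique modulo lcm(5203, 451, 2299) = 4053137.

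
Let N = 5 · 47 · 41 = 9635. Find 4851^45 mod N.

Mod 5: 4851 ≡ 1; by Fermat, exponent reduces to 45 mod 4 = 1; 1^1 ≡ 1 (mod 5).
Mod 47: 4851 ≡ 10; 10^45 ≡ 33 (mod 47).
Mod 41: 4851 ≡ 13; by Fermat, exponent reduces to 45 mod 40 = 5; 13^5 ≡ 38 (mod 41).
Combine by CRT: x ≡ 1 (mod 5), x ≡ 33 (mod 47), x ≡ 38 (mod 41) ⇒ x ≡ 9386 (mod 9635).

9386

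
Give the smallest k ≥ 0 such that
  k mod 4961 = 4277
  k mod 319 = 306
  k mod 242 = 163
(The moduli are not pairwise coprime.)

gcd(4961, 319) = 11 and 11 | (306 − 4277), so the pair is consistent; merging gives k ≡ 9238 (mod 143869), where 143869 = lcm(4961, 319).
gcd(143869, 242) = 121 and 121 | (163 − 9238), so the pair is consistent; merging gives k ≡ 153107 (mod 287738), where 287738 = lcm(143869, 242).
The solution is unique modulo lcm(4961, 319, 242) = 287738.

153107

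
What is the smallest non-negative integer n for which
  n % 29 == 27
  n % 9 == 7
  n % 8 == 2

1042

The moduli are pairwise coprime; M = 29·9·8 = 2088.
M/29 = 72; 72 ≡ 14 (mod 29); 14·27 ≡ 1, so inverse 27.
M/9 = 232; 232 ≡ 7 (mod 9); 7·4 ≡ 1, so inverse 4.
M/8 = 261; 261 ≡ 5 (mod 8); 5·5 ≡ 1, so inverse 5.
n ≡ 27·72·27 + 7·232·4 + 2·261·5 = 61594.
61594 mod 2088 = 1042.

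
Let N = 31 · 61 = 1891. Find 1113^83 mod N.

330

Mod 31: 1113 ≡ 28; by Fermat, exponent reduces to 83 mod 30 = 23; 28^23 ≡ 20 (mod 31).
Mod 61: 1113 ≡ 15; by Fermat, exponent reduces to 83 mod 60 = 23; 15^23 ≡ 25 (mod 61).
Combine by CRT: x ≡ 20 (mod 31), x ≡ 25 (mod 61) ⇒ x ≡ 330 (mod 1891).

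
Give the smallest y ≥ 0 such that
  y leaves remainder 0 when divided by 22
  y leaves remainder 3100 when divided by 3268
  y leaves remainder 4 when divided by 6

Combine the congruences pairwise.
gcd(22, 3268) = 2 and 2 | (3100 − 0), so the pair is consistent; merging gives y ≡ 9636 (mod 35948), where 35948 = lcm(22, 3268).
gcd(35948, 6) = 2 and 2 | (4 − 9636), so the pair is consistent; merging gives y ≡ 81532 (mod 107844), where 107844 = lcm(35948, 6).
The solution is unique modulo lcm(22, 3268, 6) = 107844.

81532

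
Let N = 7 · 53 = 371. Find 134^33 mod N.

309

Mod 7: 134 ≡ 1; by Fermat, exponent reduces to 33 mod 6 = 3; 1^3 ≡ 1 (mod 7).
Mod 53: 134 ≡ 28; 28^33 ≡ 44 (mod 53).
Combine by CRT: x ≡ 1 (mod 7), x ≡ 44 (mod 53) ⇒ x ≡ 309 (mod 371).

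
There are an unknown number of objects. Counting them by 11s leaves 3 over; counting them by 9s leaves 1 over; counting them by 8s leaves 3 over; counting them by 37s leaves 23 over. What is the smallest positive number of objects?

From N ≡ 3 (mod 11) write N = 3 + 11t. Substituting into N ≡ 1 (mod 9) gives 11t ≡ 7 (mod 9), and since 2⁻¹ ≡ 5 (mod 9), t ≡ 8. Hence N ≡ 3 + 11·8 = 91 (mod 99).
From N ≡ 91 (mod 99) write N = 91 + 99t. Substituting into N ≡ 3 (mod 8) gives 99t ≡ 0 (mod 8), and since 3⁻¹ ≡ 3 (mod 8), t ≡ 0. Hence N ≡ 91 + 99·0 = 91 (mod 792).
From N ≡ 91 (mod 792) write N = 91 + 792t. Substituting into N ≡ 23 (mod 37) gives 792t ≡ 6 (mod 37), and since 15⁻¹ ≡ 5 (mod 37), t ≡ 30. Hence N ≡ 91 + 792·30 = 23851 (mod 29304).

23851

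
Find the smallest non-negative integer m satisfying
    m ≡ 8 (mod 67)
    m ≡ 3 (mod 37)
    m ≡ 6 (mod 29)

62385

Combine the congruences pairwise.
From m ≡ 8 (mod 67) write m = 8 + 67t. Substituting into m ≡ 3 (mod 37) gives 67t ≡ 32 (mod 37), and since 30⁻¹ ≡ 21 (mod 37), t ≡ 6. Hence m ≡ 8 + 67·6 = 410 (mod 2479).
From m ≡ 410 (mod 2479) write m = 410 + 2479t. Substituting into m ≡ 6 (mod 29) gives 2479t ≡ 2 (mod 29), and since 14⁻¹ ≡ 27 (mod 29), t ≡ 25. Hence m ≡ 410 + 2479·25 = 62385 (mod 71891).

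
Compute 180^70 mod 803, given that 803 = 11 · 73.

298

Mod 11: 180 ≡ 4; since 10 | 70, by Fermat 4^70 ≡ 1 (mod 11).
Mod 73: 180 ≡ 34; 34^70 ≡ 6 (mod 73).
Combine by CRT: x ≡ 1 (mod 11), x ≡ 6 (mod 73) ⇒ x ≡ 298 (mod 803).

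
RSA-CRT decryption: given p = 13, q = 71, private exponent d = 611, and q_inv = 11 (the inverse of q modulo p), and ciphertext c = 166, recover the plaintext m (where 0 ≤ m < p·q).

342

d_p = d mod (p−1) = 611 mod 12 = 11; d_q = d mod (q−1) = 51.
m₁ = c^(d_p) mod p: c ≡ 10 (mod 13), and 10^11 mod 13 = 4.
m₂ = c^(d_q) mod q: c ≡ 24 (mod 71), and 24^51 mod 71 = 58.
h = q_inv·(m₁ − m₂) mod p = 11·(4 − 58) mod 13 = 4.
m = m₂ + h·q = 58 + 4·71 = 342.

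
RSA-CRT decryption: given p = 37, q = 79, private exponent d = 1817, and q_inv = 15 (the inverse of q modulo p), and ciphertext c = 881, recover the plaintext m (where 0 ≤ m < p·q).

d_p = d mod (p−1) = 1817 mod 36 = 17; d_q = d mod (q−1) = 23.
m₁ = c^(d_p) mod p: c ≡ 30 (mod 37), and 30^17 mod 37 = 21.
m₂ = c^(d_q) mod q: c ≡ 12 (mod 79), and 12^23 mod 79 = 71.
h = q_inv·(m₁ − m₂) mod p = 15·(21 − 71) mod 37 = 27.
m = m₂ + h·q = 71 + 27·79 = 2204.

2204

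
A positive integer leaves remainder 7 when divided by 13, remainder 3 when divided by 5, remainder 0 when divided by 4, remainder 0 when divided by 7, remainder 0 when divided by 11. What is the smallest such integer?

The moduli are pairwise coprime; M = 13·5·4·7·11 = 20020.
M/13 = 1540; 1540 ≡ 6 (mod 13); 6·11 ≡ 1, so inverse 11.
M/5 = 4004; 4004 ≡ 4 (mod 5); 4·4 ≡ 1, so inverse 4.
M/4 = 5005; 5005 ≡ 1 (mod 4), inverse 1.
M/7 = 2860; 2860 ≡ 4 (mod 7); 4·2 ≡ 1, so inverse 2.
M/11 = 1820; 1820 ≡ 5 (mod 11); 5·9 ≡ 1, so inverse 9.
N ≡ 7·1540·11 + 3·4004·4 + 0·5005·1 + 0·2860·2 + 0·1820·9 = 166628.
166628 mod 20020 = 6468.

6468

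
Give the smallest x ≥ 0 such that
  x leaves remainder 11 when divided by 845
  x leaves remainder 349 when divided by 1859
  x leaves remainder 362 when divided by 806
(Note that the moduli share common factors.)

321956

gcd(845, 1859) = 169 and 169 | (349 − 11), so the pair is consistent; merging gives x ≡ 5926 (mod 9295), where 9295 = lcm(845, 1859).
gcd(9295, 806) = 13 and 13 | (362 − 5926), so the pair is consistent; merging gives x ≡ 321956 (mod 576290), where 576290 = lcm(9295, 806).
The solution is unique modulo lcm(845, 1859, 806) = 576290.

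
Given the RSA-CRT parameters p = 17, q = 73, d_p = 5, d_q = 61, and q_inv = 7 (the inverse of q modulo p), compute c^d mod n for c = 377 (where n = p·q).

m₁ = c^(d_p) mod p: c ≡ 3 (mod 17), and 3^5 mod 17 = 5.
m₂ = c^(d_q) mod q: c ≡ 12 (mod 73), and 12^61 mod 73 = 23.
h = q_inv·(m₁ − m₂) mod p = 7·(5 − 23) mod 17 = 10.
m = m₂ + h·q = 23 + 10·73 = 753.

753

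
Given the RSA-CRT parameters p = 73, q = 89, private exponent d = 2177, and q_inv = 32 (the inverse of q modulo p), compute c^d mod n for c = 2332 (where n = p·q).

d_p = d mod (p−1) = 2177 mod 72 = 17; d_q = d mod (q−1) = 65.
m₁ = c^(d_p) mod p: c ≡ 69 (mod 73), and 69^17 mod 73 = 18.
m₂ = c^(d_q) mod q: c ≡ 18 (mod 89), and 18^65 mod 89 = 84.
h = q_inv·(m₁ − m₂) mod p = 32·(18 − 84) mod 73 = 5.
m = m₂ + h·q = 84 + 5·89 = 529.

529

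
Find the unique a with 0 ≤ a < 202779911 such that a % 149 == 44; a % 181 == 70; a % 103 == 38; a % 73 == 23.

The moduli are pairwise coprime; N = 149·181·103·73 = 202779911.
N/149 = 1360939; 1360939 ≡ 122 (mod 149); 122·11 ≡ 1, so inverse 11.
N/181 = 1120331; 1120331 ≡ 122 (mod 181); 122·46 ≡ 1, so inverse 46.
N/103 = 1968737; 1968737 ≡ 98 (mod 103); 98·41 ≡ 1, so inverse 41.
N/73 = 2777807; 2777807 ≡ 11 (mod 73); 11·20 ≡ 1, so inverse 20.
a ≡ 44·1360939·11 + 70·1120331·46 + 38·1968737·41 + 23·2777807·20 = 8611243762.
8611243762 mod 202779911 = 94487500.

94487500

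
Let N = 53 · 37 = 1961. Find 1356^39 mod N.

23

Mod 53: 1356 ≡ 31; 31^39 ≡ 23 (mod 53).
Mod 37: 1356 ≡ 24; by Fermat, exponent reduces to 39 mod 36 = 3; 24^3 ≡ 23 (mod 37).
Combine by CRT: x ≡ 23 (mod 53), x ≡ 23 (mod 37) ⇒ x ≡ 23 (mod 1961).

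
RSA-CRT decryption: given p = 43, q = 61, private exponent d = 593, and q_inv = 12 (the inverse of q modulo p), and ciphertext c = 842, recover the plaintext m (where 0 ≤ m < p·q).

411

d_p = d mod (p−1) = 593 mod 42 = 5; d_q = d mod (q−1) = 53.
m₁ = c^(d_p) mod p: c ≡ 25 (mod 43), and 25^5 mod 43 = 24.
m₂ = c^(d_q) mod q: c ≡ 49 (mod 61), and 49^53 mod 61 = 45.
h = q_inv·(m₁ − m₂) mod p = 12·(24 − 45) mod 43 = 6.
m = m₂ + h·q = 45 + 6·61 = 411.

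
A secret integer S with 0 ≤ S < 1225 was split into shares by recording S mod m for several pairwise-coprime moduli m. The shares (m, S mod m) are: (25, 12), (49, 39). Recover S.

From S ≡ 12 (mod 25) write S = 12 + 25t. Substituting into S ≡ 39 (mod 49) gives 25t ≡ 27 (mod 49), and since 25⁻¹ ≡ 2 (mod 49), t ≡ 5. Hence S ≡ 12 + 25·5 = 137 (mod 1225).

137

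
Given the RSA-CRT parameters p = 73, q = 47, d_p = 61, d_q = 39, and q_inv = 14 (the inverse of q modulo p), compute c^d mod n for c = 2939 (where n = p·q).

m₁ = c^(d_p) mod p: c ≡ 19 (mod 73), and 19^61 mod 73 = 48.
m₂ = c^(d_q) mod q: c ≡ 25 (mod 47), and 25^39 mod 47 = 7.
h = q_inv·(m₁ − m₂) mod p = 14·(48 − 7) mod 73 = 63.
m = m₂ + h·q = 7 + 63·47 = 2968.

2968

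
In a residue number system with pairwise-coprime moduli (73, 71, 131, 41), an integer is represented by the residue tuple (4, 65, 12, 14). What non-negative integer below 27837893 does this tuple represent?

The moduli are pairwise coprime; N = 73·71·131·41 = 27837893.
N/73 = 381341; 381341 ≡ 62 (mod 73); 62·53 ≡ 1, so inverse 53.
N/71 = 392083; 392083 ≡ 21 (mod 71); 21·44 ≡ 1, so inverse 44.
N/131 = 212503; 212503 ≡ 21 (mod 131); 21·25 ≡ 1, so inverse 25.
N/41 = 678973; 678973 ≡ 13 (mod 41); 13·19 ≡ 1, so inverse 19.
x ≡ 4·381341·53 + 65·392083·44 + 12·212503·25 + 14·678973·19 = 1446559390.
1446559390 mod 27837893 = 26826847.

26826847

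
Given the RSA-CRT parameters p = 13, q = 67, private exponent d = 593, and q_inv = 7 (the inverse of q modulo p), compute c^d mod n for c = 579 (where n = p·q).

388

d_p = d mod (p−1) = 593 mod 12 = 5; d_q = d mod (q−1) = 65.
m₁ = c^(d_p) mod p: c ≡ 7 (mod 13), and 7^5 mod 13 = 11.
m₂ = c^(d_q) mod q: c ≡ 43 (mod 67), and 43^65 mod 67 = 53.
h = q_inv·(m₁ − m₂) mod p = 7·(11 − 53) mod 13 = 5.
m = m₂ + h·q = 53 + 5·67 = 388.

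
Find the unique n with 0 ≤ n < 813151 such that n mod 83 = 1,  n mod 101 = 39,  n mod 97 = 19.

From n ≡ 1 (mod 83) write n = 1 + 83t. Substituting into n ≡ 39 (mod 101) gives 83t ≡ 38 (mod 101), and since 83⁻¹ ≡ 28 (mod 101), t ≡ 54. Hence n ≡ 1 + 83·54 = 4483 (mod 8383).
From n ≡ 4483 (mod 8383) write n = 4483 + 8383t. Substituting into n ≡ 19 (mod 97) gives 8383t ≡ 95 (mod 97), and since 41⁻¹ ≡ 71 (mod 97), t ≡ 52. Hence n ≡ 4483 + 8383·52 = 440399 (mod 813151).

440399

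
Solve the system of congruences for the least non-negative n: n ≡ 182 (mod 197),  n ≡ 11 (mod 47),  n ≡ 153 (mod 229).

1950088

The moduli are pairwise coprime; M = 197·47·229 = 2120311.
M/197 = 10763; 10763 ≡ 125 (mod 197); 125·145 ≡ 1, so inverse 145.
M/47 = 45113; 45113 ≡ 40 (mod 47); 40·20 ≡ 1, so inverse 20.
M/229 = 9259; 9259 ≡ 99 (mod 229); 99·192 ≡ 1, so inverse 192.
n ≡ 182·10763·145 + 11·45113·20 + 153·9259·192 = 565952814.
565952814 mod 2120311 = 1950088.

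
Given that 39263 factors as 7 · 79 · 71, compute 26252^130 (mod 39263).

23123

Mod 7: 26252 ≡ 2; by Fermat, exponent reduces to 130 mod 6 = 4; 2^4 ≡ 2 (mod 7).
Mod 79: 26252 ≡ 24; by Fermat, exponent reduces to 130 mod 78 = 52; 24^52 ≡ 55 (mod 79).
Mod 71: 26252 ≡ 53; by Fermat, exponent reduces to 130 mod 70 = 60; 53^60 ≡ 48 (mod 71).
Combine by CRT: x ≡ 2 (mod 7), x ≡ 55 (mod 79), x ≡ 48 (mod 71) ⇒ x ≡ 23123 (mod 39263).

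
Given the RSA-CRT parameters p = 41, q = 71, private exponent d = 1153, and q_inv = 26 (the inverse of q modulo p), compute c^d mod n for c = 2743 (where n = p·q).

d_p = d mod (p−1) = 1153 mod 40 = 33; d_q = d mod (q−1) = 33.
m₁ = c^(d_p) mod p: c ≡ 37 (mod 41), and 37^33 mod 41 = 18.
m₂ = c^(d_q) mod q: c ≡ 45 (mod 71), and 45^33 mod 71 = 48.
h = q_inv·(m₁ − m₂) mod p = 26·(18 − 48) mod 41 = 40.
m = m₂ + h·q = 48 + 40·71 = 2888.

2888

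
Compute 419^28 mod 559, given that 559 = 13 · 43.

302

Mod 13: 419 ≡ 3; by Fermat, exponent reduces to 28 mod 12 = 4; 3^4 ≡ 3 (mod 13).
Mod 43: 419 ≡ 32; 32^28 ≡ 1 (mod 43).
Combine by CRT: x ≡ 3 (mod 13), x ≡ 1 (mod 43) ⇒ x ≡ 302 (mod 559).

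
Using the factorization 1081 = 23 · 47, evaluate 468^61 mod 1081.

1025

Mod 23: 468 ≡ 8; by Fermat, exponent reduces to 61 mod 22 = 17; 8^17 ≡ 13 (mod 23).
Mod 47: 468 ≡ 45; by Fermat, exponent reduces to 61 mod 46 = 15; 45^15 ≡ 38 (mod 47).
Combine by CRT: x ≡ 13 (mod 23), x ≡ 38 (mod 47) ⇒ x ≡ 1025 (mod 1081).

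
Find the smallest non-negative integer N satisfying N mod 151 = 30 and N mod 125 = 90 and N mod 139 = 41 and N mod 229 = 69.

279208090

From N ≡ 30 (mod 151) write N = 30 + 151t. Substituting into N ≡ 90 (mod 125) gives 151t ≡ 60 (mod 125), and since 26⁻¹ ≡ 101 (mod 125), t ≡ 60. Hence N ≡ 30 + 151·60 = 9090 (mod 18875).
From N ≡ 9090 (mod 18875) write N = 9090 + 18875t. Substituting into N ≡ 41 (mod 139) gives 18875t ≡ 125 (mod 139), and since 110⁻¹ ≡ 115 (mod 139), t ≡ 58. Hence N ≡ 9090 + 18875·58 = 1103840 (mod 2623625).
From N ≡ 1103840 (mod 2623625) write N = 1103840 + 2623625t. Substituting into N ≡ 69 (mod 229) gives 2623625t ≡ 9 (mod 229), and since 201⁻¹ ≡ 139 (mod 229), t ≡ 106. Hence N ≡ 1103840 + 2623625·106 = 279208090 (mod 600810125).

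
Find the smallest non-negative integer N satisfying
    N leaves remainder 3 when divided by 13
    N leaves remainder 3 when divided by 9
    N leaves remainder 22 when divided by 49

From N ≡ 3 (mod 13) write N = 3 + 13t. Substituting into N ≡ 3 (mod 9) gives 13t ≡ 0 (mod 9), and since 4⁻¹ ≡ 7 (mod 9), t ≡ 0. Hence N ≡ 3 + 13·0 = 3 (mod 117).
From N ≡ 3 (mod 117) write N = 3 + 117t. Substituting into N ≡ 22 (mod 49) gives 117t ≡ 19 (mod 49), and since 19⁻¹ ≡ 31 (mod 49), t ≡ 1. Hence N ≡ 3 + 117·1 = 120 (mod 5733).

120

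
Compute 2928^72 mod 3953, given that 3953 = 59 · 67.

Mod 59: 2928 ≡ 37; by Fermat, exponent reduces to 72 mod 58 = 14; 37^14 ≡ 46 (mod 59).
Mod 67: 2928 ≡ 47; by Fermat, exponent reduces to 72 mod 66 = 6; 47^6 ≡ 59 (mod 67).
Combine by CRT: x ≡ 46 (mod 59), x ≡ 59 (mod 67) ⇒ x ≡ 3409 (mod 3953).

3409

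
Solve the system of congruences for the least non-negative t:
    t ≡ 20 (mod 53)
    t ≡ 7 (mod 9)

232

From t ≡ 20 (mod 53) write t = 20 + 53s. Substituting into t ≡ 7 (mod 9) gives 53s ≡ 5 (mod 9), and since 8⁻¹ ≡ 8 (mod 9), s ≡ 4. Hence t ≡ 20 + 53·4 = 232 (mod 477).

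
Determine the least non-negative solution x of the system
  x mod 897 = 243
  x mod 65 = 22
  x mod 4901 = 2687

100707

gcd(897, 65) = 13 and 13 | (22 − 243), so the pair is consistent; merging gives x ≡ 2037 (mod 4485), where 4485 = lcm(897, 65).
gcd(4485, 4901) = 13 and 13 | (2687 − 2037), so the pair is consistent; merging gives x ≡ 100707 (mod 1690845), where 1690845 = lcm(4485, 4901).
The solution is unique modulo lcm(897, 65, 4901) = 1690845.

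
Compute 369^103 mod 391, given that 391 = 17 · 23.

Mod 17: 369 ≡ 12; by Fermat, exponent reduces to 103 mod 16 = 7; 12^7 ≡ 7 (mod 17).
Mod 23: 369 ≡ 1; by Fermat, exponent reduces to 103 mod 22 = 15; 1^15 ≡ 1 (mod 23).
Combine by CRT: x ≡ 7 (mod 17), x ≡ 1 (mod 23) ⇒ x ≡ 24 (mod 391).

24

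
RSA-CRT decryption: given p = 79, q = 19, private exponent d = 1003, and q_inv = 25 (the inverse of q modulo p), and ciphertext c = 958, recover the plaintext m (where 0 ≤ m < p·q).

179

d_p = d mod (p−1) = 1003 mod 78 = 67; d_q = d mod (q−1) = 13.
m₁ = c^(d_p) mod p: c ≡ 10 (mod 79), and 10^67 mod 79 = 21.
m₂ = c^(d_q) mod q: c ≡ 8 (mod 19), and 8^13 mod 19 = 8.
h = q_inv·(m₁ − m₂) mod p = 25·(21 − 8) mod 79 = 9.
m = m₂ + h·q = 8 + 9·19 = 179.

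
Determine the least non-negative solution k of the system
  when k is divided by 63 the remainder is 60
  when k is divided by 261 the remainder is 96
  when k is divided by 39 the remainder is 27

gcd(63, 261) = 9 and 9 | (96 − 60), so the pair is consistent; merging gives k ≡ 879 (mod 1827), where 1827 = lcm(63, 261).
gcd(1827, 39) = 3 and 3 | (27 − 879), so the pair is consistent; merging gives k ≡ 22803 (mod 23751), where 23751 = lcm(1827, 39).
The solution is unique modulo lcm(63, 261, 39) = 23751.

22803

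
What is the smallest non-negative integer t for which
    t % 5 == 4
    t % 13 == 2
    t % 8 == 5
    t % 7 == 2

1549

From t ≡ 4 (mod 5) write t = 4 + 5s. Substituting into t ≡ 2 (mod 13) gives 5s ≡ 11 (mod 13), and since 5⁻¹ ≡ 8 (mod 13), s ≡ 10. Hence t ≡ 4 + 5·10 = 54 (mod 65).
From t ≡ 54 (mod 65) write t = 54 + 65s. Substituting into t ≡ 5 (mod 8) gives 65s ≡ 7 (mod 8), and since 1⁻¹ ≡ 1 (mod 8), s ≡ 7. Hence t ≡ 54 + 65·7 = 509 (mod 520).
From t ≡ 509 (mod 520) write t = 509 + 520s. Substituting into t ≡ 2 (mod 7) gives 520s ≡ 4 (mod 7), and since 2⁻¹ ≡ 4 (mod 7), s ≡ 2. Hence t ≡ 509 + 520·2 = 1549 (mod 3640).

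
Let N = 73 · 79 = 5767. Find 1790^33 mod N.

Mod 73: 1790 ≡ 38; 38^33 ≡ 3 (mod 73).
Mod 79: 1790 ≡ 52; 52^33 ≡ 62 (mod 79).
Combine by CRT: x ≡ 3 (mod 73), x ≡ 62 (mod 79) ⇒ x ≡ 4091 (mod 5767).

4091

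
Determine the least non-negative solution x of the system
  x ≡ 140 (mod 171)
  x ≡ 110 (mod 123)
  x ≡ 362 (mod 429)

670460

gcd(171, 123) = 3 and 3 | (110 − 140), so the pair is consistent; merging gives x ≡ 4415 (mod 7011), where 7011 = lcm(171, 123).
gcd(7011, 429) = 3 and 3 | (362 − 4415), so the pair is consistent; merging gives x ≡ 670460 (mod 1002573), where 1002573 = lcm(7011, 429).
The solution is unique modulo lcm(171, 123, 429) = 1002573.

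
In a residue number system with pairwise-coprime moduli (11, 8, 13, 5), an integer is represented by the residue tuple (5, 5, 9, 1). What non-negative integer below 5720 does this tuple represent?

3701

Combine the congruences pairwise.
From x ≡ 5 (mod 11) write x = 5 + 11t. Substituting into x ≡ 5 (mod 8) gives 11t ≡ 0 (mod 8), and since 3⁻¹ ≡ 3 (mod 8), t ≡ 0. Hence x ≡ 5 + 11·0 = 5 (mod 88).
From x ≡ 5 (mod 88) write x = 5 + 88t. Substituting into x ≡ 9 (mod 13) gives 88t ≡ 4 (mod 13), and since 10⁻¹ ≡ 4 (mod 13), t ≡ 3. Hence x ≡ 5 + 88·3 = 269 (mod 1144).
From x ≡ 269 (mod 1144) write x = 269 + 1144t. Substituting into x ≡ 1 (mod 5) gives 1144t ≡ 2 (mod 5), and since 4⁻¹ ≡ 4 (mod 5), t ≡ 3. Hence x ≡ 269 + 1144·3 = 3701 (mod 5720).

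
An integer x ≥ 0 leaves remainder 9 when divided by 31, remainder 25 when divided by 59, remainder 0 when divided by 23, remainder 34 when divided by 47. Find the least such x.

1408060

From x ≡ 9 (mod 31) write x = 9 + 31t. Substituting into x ≡ 25 (mod 59) gives 31t ≡ 16 (mod 59), and since 31⁻¹ ≡ 40 (mod 59), t ≡ 50. Hence x ≡ 9 + 31·50 = 1559 (mod 1829).
From x ≡ 1559 (mod 1829) write x = 1559 + 1829t. Substituting into x ≡ 0 (mod 23) gives 1829t ≡ 5 (mod 23), and since 12⁻¹ ≡ 2 (mod 23), t ≡ 10. Hence x ≡ 1559 + 1829·10 = 19849 (mod 42067).
From x ≡ 19849 (mod 42067) write x = 19849 + 42067t. Substituting into x ≡ 34 (mod 47) gives 42067t ≡ 19 (mod 47), and since 2⁻¹ ≡ 24 (mod 47), t ≡ 33. Hence x ≡ 19849 + 42067·33 = 1408060 (mod 1977149).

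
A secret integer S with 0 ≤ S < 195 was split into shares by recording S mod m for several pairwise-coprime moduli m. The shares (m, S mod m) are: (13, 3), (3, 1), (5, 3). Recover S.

Combine the congruences pairwise.
From S ≡ 3 (mod 13) write S = 3 + 13t. Substituting into S ≡ 1 (mod 3) gives 13t ≡ 1 (mod 3), and since 1⁻¹ ≡ 1 (mod 3), t ≡ 1. Hence S ≡ 3 + 13·1 = 16 (mod 39).
From S ≡ 16 (mod 39) write S = 16 + 39t. Substituting into S ≡ 3 (mod 5) gives 39t ≡ 2 (mod 5), and since 4⁻¹ ≡ 4 (mod 5), t ≡ 3. Hence S ≡ 16 + 39·3 = 133 (mod 195).

133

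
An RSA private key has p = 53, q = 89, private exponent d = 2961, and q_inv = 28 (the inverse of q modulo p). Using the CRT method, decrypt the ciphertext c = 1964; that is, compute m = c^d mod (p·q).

2228

d_p = d mod (p−1) = 2961 mod 52 = 49; d_q = d mod (q−1) = 57.
m₁ = c^(d_p) mod p: c ≡ 3 (mod 53), and 3^49 mod 53 = 2.
m₂ = c^(d_q) mod q: c ≡ 6 (mod 89), and 6^57 mod 89 = 3.
h = q_inv·(m₁ − m₂) mod p = 28·(2 − 3) mod 53 = 25.
m = m₂ + h·q = 3 + 25·89 = 2228.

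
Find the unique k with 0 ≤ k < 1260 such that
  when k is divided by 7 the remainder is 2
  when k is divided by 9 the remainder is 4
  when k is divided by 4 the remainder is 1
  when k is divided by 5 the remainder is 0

From k ≡ 2 (mod 7) write k = 2 + 7t. Substituting into k ≡ 4 (mod 9) gives 7t ≡ 2 (mod 9), and since 7⁻¹ ≡ 4 (mod 9), t ≡ 8. Hence k ≡ 2 + 7·8 = 58 (mod 63).
From k ≡ 58 (mod 63) write k = 58 + 63t. Substituting into k ≡ 1 (mod 4) gives 63t ≡ 3 (mod 4), and since 3⁻¹ ≡ 3 (mod 4), t ≡ 1. Hence k ≡ 58 + 63·1 = 121 (mod 252).
From k ≡ 121 (mod 252) write k = 121 + 252t. Substituting into k ≡ 0 (mod 5) gives 252t ≡ 4 (mod 5), and since 2⁻¹ ≡ 3 (mod 5), t ≡ 2. Hence k ≡ 121 + 252·2 = 625 (mod 1260).

625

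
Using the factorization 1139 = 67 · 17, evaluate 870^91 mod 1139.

Mod 67: 870 ≡ 66; by Fermat, exponent reduces to 91 mod 66 = 25; 66^25 ≡ 66 (mod 67).
Mod 17: 870 ≡ 3; by Fermat, exponent reduces to 91 mod 16 = 11; 3^11 ≡ 7 (mod 17).
Combine by CRT: x ≡ 66 (mod 67), x ≡ 7 (mod 17) ⇒ x ≡ 602 (mod 1139).

602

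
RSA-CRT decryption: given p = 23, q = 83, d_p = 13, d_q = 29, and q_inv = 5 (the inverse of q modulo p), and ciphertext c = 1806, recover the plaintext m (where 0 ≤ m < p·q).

673

m₁ = c^(d_p) mod p: c ≡ 12 (mod 23), and 12^13 mod 23 = 6.
m₂ = c^(d_q) mod q: c ≡ 63 (mod 83), and 63^29 mod 83 = 9.
h = q_inv·(m₁ − m₂) mod p = 5·(6 − 9) mod 23 = 8.
m = m₂ + h·q = 9 + 8·83 = 673.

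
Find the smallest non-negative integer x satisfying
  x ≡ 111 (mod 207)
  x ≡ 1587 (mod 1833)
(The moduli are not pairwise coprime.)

117066

Combine the congruences pairwise.
gcd(207, 1833) = 3 and 3 | (1587 − 111), so the pair is consistent; merging gives x ≡ 117066 (mod 126477), where 126477 = lcm(207, 1833).
The solution is unique modulo lcm(207, 1833) = 126477.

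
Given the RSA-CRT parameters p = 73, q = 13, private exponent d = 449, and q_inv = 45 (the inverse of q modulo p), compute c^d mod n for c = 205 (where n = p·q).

264

d_p = d mod (p−1) = 449 mod 72 = 17; d_q = d mod (q−1) = 5.
m₁ = c^(d_p) mod p: c ≡ 59 (mod 73), and 59^17 mod 73 = 45.
m₂ = c^(d_q) mod q: c ≡ 10 (mod 13), and 10^5 mod 13 = 4.
h = q_inv·(m₁ − m₂) mod p = 45·(45 − 4) mod 73 = 20.
m = m₂ + h·q = 4 + 20·13 = 264.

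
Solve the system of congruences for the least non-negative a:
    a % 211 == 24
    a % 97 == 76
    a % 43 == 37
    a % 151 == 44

5023512

The moduli are pairwise coprime; N = 211·97·43·151 = 132892231.
N/211 = 629821; 629821 ≡ 197 (mod 211); 197·15 ≡ 1, so inverse 15.
N/97 = 1370023; 1370023 ≡ 92 (mod 97); 92·58 ≡ 1, so inverse 58.
N/43 = 3090517; 3090517 ≡ 21 (mod 43); 21·41 ≡ 1, so inverse 41.
N/151 = 880081; 880081 ≡ 53 (mod 151); 53·57 ≡ 1, so inverse 57.
a ≡ 24·629821·15 + 76·1370023·58 + 37·3090517·41 + 44·880081·57 = 13161354381.
13161354381 mod 132892231 = 5023512.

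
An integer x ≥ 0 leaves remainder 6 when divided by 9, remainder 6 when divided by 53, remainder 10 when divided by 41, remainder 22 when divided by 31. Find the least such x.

The moduli are pairwise coprime; N = 9·53·41·31 = 606267.
N/9 = 67363; 67363 ≡ 7 (mod 9); 7·4 ≡ 1, so inverse 4.
N/53 = 11439; 11439 ≡ 44 (mod 53); 44·47 ≡ 1, so inverse 47.
N/41 = 14787; 14787 ≡ 27 (mod 41); 27·38 ≡ 1, so inverse 38.
N/31 = 19557; 19557 ≡ 27 (mod 31); 27·23 ≡ 1, so inverse 23.
x ≡ 6·67363·4 + 6·11439·47 + 10·14787·38 + 22·19557·23 = 20357412.
20357412 mod 606267 = 350601.

350601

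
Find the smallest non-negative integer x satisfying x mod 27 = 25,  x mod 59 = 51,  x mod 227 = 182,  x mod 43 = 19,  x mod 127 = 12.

1339743967

The moduli are pairwise coprime; N = 27·59·227·43·127 = 1974757671.
N/27 = 73139173; 73139173 ≡ 7 (mod 27); 7·4 ≡ 1, so inverse 4.
N/59 = 33470469; 33470469 ≡ 5 (mod 59); 5·12 ≡ 1, so inverse 12.
N/227 = 8699373; 8699373 ≡ 52 (mod 227); 52·179 ≡ 1, so inverse 179.
N/43 = 45924597; 45924597 ≡ 38 (mod 43); 38·17 ≡ 1, so inverse 17.
N/127 = 15549273; 15549273 ≡ 28 (mod 127); 28·59 ≡ 1, so inverse 59.
x ≡ 25·73139173·4 + 51·33470469·12 + 182·8699373·179 + 19·45924597·17 + 12·15549273·59 = 337048548037.
337048548037 mod 1974757671 = 1339743967.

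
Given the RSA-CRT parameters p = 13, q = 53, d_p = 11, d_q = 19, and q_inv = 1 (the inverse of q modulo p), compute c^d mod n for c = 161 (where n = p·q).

489

m₁ = c^(d_p) mod p: c ≡ 5 (mod 13), and 5^11 mod 13 = 8.
m₂ = c^(d_q) mod q: c ≡ 2 (mod 53), and 2^19 mod 53 = 12.
h = q_inv·(m₁ − m₂) mod p = 1·(8 − 12) mod 13 = 9.
m = m₂ + h·q = 12 + 9·53 = 489.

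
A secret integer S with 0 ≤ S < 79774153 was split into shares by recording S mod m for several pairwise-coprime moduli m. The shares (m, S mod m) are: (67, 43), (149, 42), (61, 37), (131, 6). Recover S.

The moduli are pairwise coprime; N = 67·149·61·131 = 79774153.
N/67 = 1190659; 1190659 ≡ 2 (mod 67); 2·34 ≡ 1, so inverse 34.
N/149 = 535397; 535397 ≡ 40 (mod 149); 40·41 ≡ 1, so inverse 41.
N/61 = 1307773; 1307773 ≡ 55 (mod 61); 55·10 ≡ 1, so inverse 10.
N/131 = 608963; 608963 ≡ 75 (mod 131); 75·7 ≡ 1, so inverse 7.
S ≡ 43·1190659·34 + 42·535397·41 + 37·1307773·10 + 6·608963·7 = 3172149548.
3172149548 mod 79774153 = 60957581.

60957581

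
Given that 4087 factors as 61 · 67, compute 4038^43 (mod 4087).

Mod 61: 4038 ≡ 12; 12^43 ≡ 25 (mod 61).
Mod 67: 4038 ≡ 18; 18^43 ≡ 50 (mod 67).
Combine by CRT: x ≡ 25 (mod 61), x ≡ 50 (mod 67) ⇒ x ≡ 452 (mod 4087).

452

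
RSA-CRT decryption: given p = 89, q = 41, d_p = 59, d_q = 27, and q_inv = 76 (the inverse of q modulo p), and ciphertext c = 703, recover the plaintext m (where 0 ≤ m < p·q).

m₁ = c^(d_p) mod p: c ≡ 80 (mod 89), and 80^59 mod 89 = 49.
m₂ = c^(d_q) mod q: c ≡ 6 (mod 41), and 6^27 mod 41 = 12.
h = q_inv·(m₁ − m₂) mod p = 76·(49 − 12) mod 89 = 53.
m = m₂ + h·q = 12 + 53·41 = 2185.

2185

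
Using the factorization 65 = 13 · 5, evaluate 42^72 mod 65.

Mod 13: 42 ≡ 3; since 12 | 72, by Fermat 3^72 ≡ 1 (mod 13).
Mod 5: 42 ≡ 2; since 4 | 72, by Fermat 2^72 ≡ 1 (mod 5).
Combine by CRT: x ≡ 1 (mod 13), x ≡ 1 (mod 5) ⇒ x ≡ 1 (mod 65).

1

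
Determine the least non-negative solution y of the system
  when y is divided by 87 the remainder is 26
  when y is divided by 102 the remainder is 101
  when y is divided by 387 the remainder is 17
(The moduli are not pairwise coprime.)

gcd(87, 102) = 3 and 3 | (101 − 26), so the pair is consistent; merging gives y ≡ 2549 (mod 2958), where 2958 = lcm(87, 102).
gcd(2958, 387) = 3 and 3 | (17 − 2549), so the pair is consistent; merging gives y ≡ 156365 (mod 381582), where 381582 = lcm(2958, 387).
The solution is unique modulo lcm(87, 102, 387) = 381582.

156365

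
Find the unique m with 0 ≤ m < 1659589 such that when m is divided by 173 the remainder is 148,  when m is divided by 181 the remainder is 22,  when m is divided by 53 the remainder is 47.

Combine the congruences pairwise.
From m ≡ 148 (mod 173) write m = 148 + 173t. Substituting into m ≡ 22 (mod 181) gives 173t ≡ 55 (mod 181), and since 173⁻¹ ≡ 113 (mod 181), t ≡ 61. Hence m ≡ 148 + 173·61 = 10701 (mod 31313).
From m ≡ 10701 (mod 31313) write m = 10701 + 31313t. Substituting into m ≡ 47 (mod 53) gives 31313t ≡ 52 (mod 53), and since 43⁻¹ ≡ 37 (mod 53), t ≡ 16. Hence m ≡ 10701 + 31313·16 = 511709 (mod 1659589).

511709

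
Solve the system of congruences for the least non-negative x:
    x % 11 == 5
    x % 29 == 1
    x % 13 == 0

1248

From x ≡ 5 (mod 11) write x = 5 + 11t. Substituting into x ≡ 1 (mod 29) gives 11t ≡ 25 (mod 29), and since 11⁻¹ ≡ 8 (mod 29), t ≡ 26. Hence x ≡ 5 + 11·26 = 291 (mod 319).
From x ≡ 291 (mod 319) write x = 291 + 319t. Substituting into x ≡ 0 (mod 13) gives 319t ≡ 8 (mod 13), and since 7⁻¹ ≡ 2 (mod 13), t ≡ 3. Hence x ≡ 291 + 319·3 = 1248 (mod 4147).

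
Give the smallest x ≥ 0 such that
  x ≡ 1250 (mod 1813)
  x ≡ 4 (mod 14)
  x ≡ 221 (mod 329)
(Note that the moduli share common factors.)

Combine the congruences pairwise.
gcd(1813, 14) = 7 and 7 | (4 − 1250), so the pair is consistent; merging gives x ≡ 1250 (mod 3626), where 3626 = lcm(1813, 14).
gcd(3626, 329) = 7 and 7 | (221 − 1250), so the pair is consistent; merging gives x ≡ 149916 (mod 170422), where 170422 = lcm(3626, 329).
The solution is unique modulo lcm(1813, 14, 329) = 170422.

149916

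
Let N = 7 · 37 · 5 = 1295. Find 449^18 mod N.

Mod 7: 449 ≡ 1; since 6 | 18, by Fermat 1^18 ≡ 1 (mod 7).
Mod 37: 449 ≡ 5; 5^18 ≡ 36 (mod 37).
Mod 5: 449 ≡ 4; by Fermat, exponent reduces to 18 mod 4 = 2; 4^2 ≡ 1 (mod 5).
Combine by CRT: x ≡ 1 (mod 7), x ≡ 36 (mod 37), x ≡ 1 (mod 5) ⇒ x ≡ 36 (mod 1295).

36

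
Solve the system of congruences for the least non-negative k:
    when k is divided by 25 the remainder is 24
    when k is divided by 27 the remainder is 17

Combine the congruences pairwise.
From k ≡ 24 (mod 25) write k = 24 + 25t. Substituting into k ≡ 17 (mod 27) gives 25t ≡ 20 (mod 27), and since 25⁻¹ ≡ 13 (mod 27), t ≡ 17. Hence k ≡ 24 + 25·17 = 449 (mod 675).

449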